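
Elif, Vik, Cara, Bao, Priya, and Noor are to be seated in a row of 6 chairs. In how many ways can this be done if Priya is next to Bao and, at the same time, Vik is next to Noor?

96

Treat {Priya,Bao} as one block (2 orders) and {Vik,Noor} as another (2 orders).
That leaves 4 units to arrange: 2 × 2 × 4! = 4 × 24 = 96.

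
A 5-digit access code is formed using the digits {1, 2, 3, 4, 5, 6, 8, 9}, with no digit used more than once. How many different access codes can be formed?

With no repetition, fill the 5 digits in order: 8 choices, then 7, down to 4.
That product is 8 × 7 × 6 × 5 × 4 = 6720.

6720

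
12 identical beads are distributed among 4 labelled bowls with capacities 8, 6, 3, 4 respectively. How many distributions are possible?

119

Without the upper bounds there are C(15,3) = 455 ways to split 12 among 4 bowls.
Subtract solutions that violate a single cap (substitute x_i' = x_i − (cap_i+1)): x_1 ≥ 9 gives C(6,3) = 20; x_2 ≥ 7 gives C(8,3) = 56; x_3 ≥ 4 gives C(11,3) = 165; x_4 ≥ 5 gives C(10,3) = 120. Together 361.
Add back pairs where two caps are both exceeded: 0 + 0 + 0 + 4 + 1 + 20 = 25.
By inclusion–exclusion the count is 455 − 361 + 25 = 119.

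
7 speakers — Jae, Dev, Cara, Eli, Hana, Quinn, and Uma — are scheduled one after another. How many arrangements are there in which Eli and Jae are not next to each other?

There are 7! = 5040 arrangements in all. If Eli and Jae are adjacent, merging them into one block gives 2·(6)! = 1440 arrangements.
So 5040 − 1440 = 3600 arrangements keep them apart.

3600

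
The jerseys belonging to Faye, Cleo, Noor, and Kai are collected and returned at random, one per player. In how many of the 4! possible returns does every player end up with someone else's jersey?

9

This is the derangement count D_4: permutations of 4 items with no fixed point.
By inclusion–exclusion this is Σ_{j=0}^{4} (−1)^j C(4,j)·(4−j)!.
Computing: 24 − 24 + 12 − 4 + 1 = 9.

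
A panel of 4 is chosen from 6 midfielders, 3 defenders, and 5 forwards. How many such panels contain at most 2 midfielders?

826

Split by how many midfielders are chosen (0 through 2).
Sum: C(6,0)·C(8,4) + C(6,1)·C(8,3) + C(6,2)·C(8,2) = 70 + 336 + 420 = 826.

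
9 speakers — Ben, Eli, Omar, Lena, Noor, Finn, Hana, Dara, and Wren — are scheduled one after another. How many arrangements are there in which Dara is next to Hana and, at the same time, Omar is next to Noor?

20160

Treat {Dara,Hana} as one block (2 orders) and {Omar,Noor} as another (2 orders).
That leaves 7 units to arrange: 2 × 2 × 7! = 4 × 5040 = 20160.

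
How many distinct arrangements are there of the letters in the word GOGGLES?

The 7 letters of GOGGLES have repeats: G appearing 3 times.
So there are 7! / (3!) = 840 distinguishable arrangements.

840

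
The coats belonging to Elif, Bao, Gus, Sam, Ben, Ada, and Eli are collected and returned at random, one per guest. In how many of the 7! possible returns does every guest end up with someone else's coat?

Count assignments avoiding every fixed point. For any j of the 7 guests fixed to their own coat, the other 7−j can be arranged in (7−j)! ways.
By inclusion–exclusion this is Σ_{j=0}^{7} (−1)^j C(7,j)·(7−j)!.
Computing: 5040 − 5040 + 2520 − 840 + 210 − 42 + 7 − 1 = 1854.

1854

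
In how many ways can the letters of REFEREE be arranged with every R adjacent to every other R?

30

Treat the 2 copies of R as a single block. The multiset to arrange is then {RR, E, E, E, E, F}, 6 items in all.
That gives (6)!/(4!) = 30 arrangements.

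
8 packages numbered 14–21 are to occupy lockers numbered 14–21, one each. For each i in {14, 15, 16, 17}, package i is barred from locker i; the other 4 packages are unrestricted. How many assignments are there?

24024

Let Aᵢ (for 14 ≤ i ≤ 17) be the placements that put package i in its forbidden locker. Any j of these fix j positions, leaving (8−j)! ways to fill the rest, and there are C(4,j) ways to pick which j.
By inclusion–exclusion, the number of valid placements is Σ_{j=0}^{4} (−1)^j C(4,j)·(8−j)!.
Computing: 40320 − 20160 + 4320 − 480 + 24 = 24024.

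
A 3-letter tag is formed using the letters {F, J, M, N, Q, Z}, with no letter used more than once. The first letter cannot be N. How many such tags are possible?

The first letter has 6−1 = 5 choices (anything except N).
The remaining 2 letters are filled from the other 5 symbols without repetition: 5 × 4 = 20.
Total: 5 × 20 = 100.

100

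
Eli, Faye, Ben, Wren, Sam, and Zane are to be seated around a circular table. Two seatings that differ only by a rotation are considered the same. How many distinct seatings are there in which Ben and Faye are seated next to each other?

48

Glue Ben and Faye into a block (2 internal orders). Seating 5 units around a circle gives (4)! arrangements.
So 2 × (4)! = 2 × 24 = 48.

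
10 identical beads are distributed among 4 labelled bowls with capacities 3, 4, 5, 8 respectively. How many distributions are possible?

Without the upper bounds there are C(13,3) = 286 ways to split 10 among 4 bowls.
Subtract solutions that violate a single cap (substitute x_i' = x_i − (cap_i+1)): x_1 ≥ 4 gives C(9,3) = 84; x_2 ≥ 5 gives C(8,3) = 56; x_3 ≥ 6 gives C(7,3) = 35; x_4 ≥ 9 gives C(4,3) = 4. Together 179.
Add back pairs where two caps are both exceeded: 4 + 1 + 0 + 0 + 0 + 0 = 5.
By inclusion–exclusion the count is 286 − 179 + 5 = 112.

112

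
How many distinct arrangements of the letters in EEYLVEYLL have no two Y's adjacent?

3920

Total arrangements of EEYLVEYLL: 9!/(3!·3!·2!) = 5040.
If the two Y's are adjacent, glue them into one block, leaving 8 items to arrange: (8)!/(3!·3!) = 1120 ways.
Hence 5040 − 1120 = 3920.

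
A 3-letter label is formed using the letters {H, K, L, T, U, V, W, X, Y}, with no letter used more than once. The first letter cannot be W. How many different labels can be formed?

448

The first letter has 9−1 = 8 choices (anything except W).
The remaining 2 letters are filled from the other 8 symbols without repetition: 8 × 7 = 56.
Total: 8 × 56 = 448.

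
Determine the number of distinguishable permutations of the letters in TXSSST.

The 6 letters of TXSSST have repeats: S appearing 3 times and T appearing twice.
Dividing 6! = 720 by 3!·2! = 12 for the repeated letters gives 60.

60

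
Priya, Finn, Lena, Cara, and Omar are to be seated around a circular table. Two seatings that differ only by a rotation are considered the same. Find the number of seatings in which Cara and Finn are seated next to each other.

Treat {Cara, Finn} as one unit (2 internal orders) and seat the resulting 4 units around the table: (3)! circular arrangements.
So 2 × (3)! = 2 × 6 = 12.

12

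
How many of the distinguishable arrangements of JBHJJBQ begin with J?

180

Fix J in the first position and arrange the remaining 6 letters.
Those 6 letters have B appearing twice and J appearing twice, giving (6)!/(2!·2!) = 180.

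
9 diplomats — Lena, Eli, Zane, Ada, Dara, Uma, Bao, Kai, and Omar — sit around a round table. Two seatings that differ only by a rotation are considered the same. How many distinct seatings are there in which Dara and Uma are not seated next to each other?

Without the restriction there are (8)! = 40320 seatings.
Those with Dara next to Uma: fuse the pair into one unit and seat 8 units around a circle — 2·(7)! = 10080.
Subtracting, 40320 − 10080 = 30240.

30240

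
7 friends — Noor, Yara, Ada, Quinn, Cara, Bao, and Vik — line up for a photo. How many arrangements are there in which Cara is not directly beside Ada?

There are 7! = 5040 arrangements in all. If Cara and Ada are adjacent, merging them into one block gives 2·(6)! = 1440 arrangements.
So 5040 − 1440 = 3600 arrangements keep them apart.

3600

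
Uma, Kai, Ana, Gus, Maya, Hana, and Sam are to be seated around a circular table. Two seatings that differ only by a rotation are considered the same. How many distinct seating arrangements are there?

Seat Uma anywhere (absorbing the rotational symmetry), then permute the other 6: (6)! = 720.

720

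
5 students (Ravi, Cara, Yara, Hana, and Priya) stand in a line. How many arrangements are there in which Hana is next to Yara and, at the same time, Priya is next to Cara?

Treat {Hana,Yara} as one block (2 orders) and {Priya,Cara} as another (2 orders).
That leaves 3 units to arrange: 2 × 2 × 3! = 4 × 6 = 24.

24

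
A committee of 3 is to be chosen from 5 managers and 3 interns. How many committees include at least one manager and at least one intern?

Total 3-person selections from all 8: C(8,3) = 56.
Subtract selections that omit an entire group: no managers → C(3,3) = 1; no interns → C(5,3) = 10.
Both groups omitted at once is impossible, so 56 − 11 = 45.

45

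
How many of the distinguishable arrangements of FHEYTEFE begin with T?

420

Fix T in the first position and arrange the remaining 7 letters.
Those 7 letters have E appearing 3 times and F appearing twice, giving (7)!/(3!·2!) = 420.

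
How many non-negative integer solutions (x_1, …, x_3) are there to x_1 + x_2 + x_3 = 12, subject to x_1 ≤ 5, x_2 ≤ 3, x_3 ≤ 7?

10

By stars and bars, unrestricted non-negative solutions to x_1+…+x_3 = 12 number C(12+2,2) = 91.
Subtract solutions that violate a single cap (substitute x_i' = x_i − (cap_i+1)): x_1 ≥ 6 gives C(8,2) = 28; x_2 ≥ 4 gives C(10,2) = 45; x_3 ≥ 8 gives C(6,2) = 15. Together 88.
Add back pairs where two caps are both exceeded: 6 + 0 + 1 = 7.
By inclusion–exclusion the count is 91 − 88 + 7 = 10.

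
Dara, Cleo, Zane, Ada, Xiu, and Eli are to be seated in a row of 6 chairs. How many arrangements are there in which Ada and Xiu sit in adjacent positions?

240

Place the 4 others and the Ada-Xiu pair as 5 objects in a line; the pair has 2 internal arrangements.
That gives 2 × 5! = 2 × 120 = 240.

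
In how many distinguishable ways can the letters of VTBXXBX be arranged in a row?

VTBXXBX has 7 letters with B appearing twice and X appearing 3 times.
Dividing 7! = 5040 by 3!·2! = 12 for the repeated letters gives 420.

420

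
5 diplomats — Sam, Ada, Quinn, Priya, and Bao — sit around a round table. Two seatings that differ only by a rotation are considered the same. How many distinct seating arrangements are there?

Seat Sam anywhere (absorbing the rotational symmetry), then permute the other 4: (4)! = 24.

24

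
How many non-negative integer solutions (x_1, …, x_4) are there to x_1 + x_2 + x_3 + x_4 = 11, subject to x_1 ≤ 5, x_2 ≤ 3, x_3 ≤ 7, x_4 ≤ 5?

Without the upper bounds there are C(14,3) = 364 ways to split 11 among 4 variables.
Subtract solutions that violate a single cap (substitute x_i' = x_i − (cap_i+1)): x_1 ≥ 6 gives C(8,3) = 56; x_2 ≥ 4 gives C(10,3) = 120; x_3 ≥ 8 gives C(6,3) = 20; x_4 ≥ 6 gives C(8,3) = 56. Together 252.
Add back pairs where two caps are both exceeded: 4 + 0 + 0 + 0 + 4 + 0 = 8.
By inclusion–exclusion the count is 364 − 252 + 8 = 120.

120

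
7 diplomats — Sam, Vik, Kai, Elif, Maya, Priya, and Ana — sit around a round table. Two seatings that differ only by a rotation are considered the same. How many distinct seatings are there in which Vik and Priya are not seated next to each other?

480

All circular seatings of 7 people number (6)! = 720.
Those with Vik next to Priya: fuse the pair into one unit and seat 6 units around a circle — 2·(5)! = 240.
Subtracting, 720 − 240 = 480.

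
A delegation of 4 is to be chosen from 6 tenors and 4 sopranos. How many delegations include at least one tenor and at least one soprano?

194

Total 4-person selections from all 10: C(10,4) = 210.
Subtract selections that omit an entire group: no tenors → C(4,4) = 1; no sopranos → C(6,4) = 15.
Both groups omitted at once is impossible, so 210 − 16 = 194.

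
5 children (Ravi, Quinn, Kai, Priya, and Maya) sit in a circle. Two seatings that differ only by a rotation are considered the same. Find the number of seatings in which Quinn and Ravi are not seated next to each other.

Without the restriction there are (4)! = 24 seatings.
Seatings with Quinn beside Ravi: treat them as a block with 2 internal orders, giving 2 × (3)! = 12.
Subtracting, 24 − 12 = 12.

12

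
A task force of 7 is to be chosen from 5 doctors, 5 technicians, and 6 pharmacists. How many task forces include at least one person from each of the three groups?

10660

Total 7-person selections from all 16: C(16,7) = 11440.
Selections missing a whole group: no doctors → C(11,7) = 330; no technicians → C(11,7) = 330; no pharmacists → C(10,7) = 120.
Add back selections omitting two groups (i.e. drawn from a single group): C(5,7) + C(5,7) + C(6,7) = 0.
By inclusion–exclusion: 11440 − 780 + 0 = 10660.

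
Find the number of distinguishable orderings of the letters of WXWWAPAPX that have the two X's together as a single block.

1680

Treat the 2 copies of X as a single block. The multiset to arrange is then {XX, A, A, P, P, W, W, W}, 8 items in all.
That gives (8)!/(3!·2!·2!) = 1680 arrangements.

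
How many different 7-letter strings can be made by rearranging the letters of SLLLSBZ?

420

Letter multiplicities in SLLLSBZ: B×1, L×3, S×2, Z×1.
So there are 7! / (3!·2!) = 420 distinguishable arrangements.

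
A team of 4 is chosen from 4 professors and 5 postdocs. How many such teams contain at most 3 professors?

125

Split by how many professors are chosen (0 through 3).
Sum: C(4,0)·C(5,4) + C(4,1)·C(5,3) + C(4,2)·C(5,2) + C(4,3)·C(5,1) = 5 + 40 + 60 + 20 = 125.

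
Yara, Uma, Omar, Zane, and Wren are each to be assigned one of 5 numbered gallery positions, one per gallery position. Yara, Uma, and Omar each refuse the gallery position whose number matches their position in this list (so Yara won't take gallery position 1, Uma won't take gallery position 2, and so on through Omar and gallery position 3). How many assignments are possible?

64

Let Aᵢ (for i ∈ {1, 2, 3}) be the placements that put person i in their forbidden gallery position. Any j of these fix j positions, leaving (5−j)! ways to fill the rest, and there are C(3,j) ways to pick which j.
By inclusion–exclusion, the number of valid placements is Σ_{j=0}^{3} (−1)^j C(3,j)·(5−j)!.
Computing: 120 − 72 + 18 − 2 = 64.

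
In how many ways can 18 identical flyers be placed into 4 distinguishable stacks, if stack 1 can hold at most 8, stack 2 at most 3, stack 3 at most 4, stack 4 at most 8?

Ignoring the caps, the number of non-negative solutions to x_1+…+x_4 = 18 is C(21,3) = 1330.
Subtract solutions that violate a single cap (substitute x_i' = x_i − (cap_i+1)): x_1 ≥ 9 gives C(12,3) = 220; x_2 ≥ 4 gives C(17,3) = 680; x_3 ≥ 5 gives C(16,3) = 560; x_4 ≥ 9 gives C(12,3) = 220. Together 1680.
Add back pairs where two caps are both exceeded: 56 + 35 + 1 + 220 + 56 + 35 = 403.
Subtract triples: 1 + 0 + 0 + 1 = 2.
By inclusion–exclusion the count is 1330 − 1680 + 403 − 2 = 51.

51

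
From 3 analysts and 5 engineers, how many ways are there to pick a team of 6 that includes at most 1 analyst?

3

Split by how many analysts are chosen (0 through 1).
Sum: C(3,0)·C(5,6) + C(3,1)·C(5,5) = 0 + 3 = 3.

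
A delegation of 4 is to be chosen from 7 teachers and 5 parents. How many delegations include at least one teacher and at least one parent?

455

With no constraint there are C(12,4) = 495 possible selections.
Selections missing a whole group: no teachers → C(5,4) = 5; no parents → C(7,4) = 35.
Both groups omitted at once is impossible, so 495 − 40 = 455.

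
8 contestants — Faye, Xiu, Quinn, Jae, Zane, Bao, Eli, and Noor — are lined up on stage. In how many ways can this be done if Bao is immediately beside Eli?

10080

Place the 6 others and the Bao-Eli pair as 7 objects in a line; the pair has 2 internal arrangements.
So the count is 2·(7)! = 10080.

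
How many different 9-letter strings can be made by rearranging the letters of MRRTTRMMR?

The 9 letters of MRRTTRMMR have repeats: M appearing 3 times, R appearing 4 times, and T appearing twice.
Dividing 9! = 362880 by 4!·3!·2! = 288 for the repeated letters gives 1260.

1260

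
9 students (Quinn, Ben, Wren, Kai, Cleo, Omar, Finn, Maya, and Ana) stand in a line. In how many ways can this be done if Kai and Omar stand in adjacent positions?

80640

Place the 7 others and the Kai-Omar pair as 8 objects in a line; the pair has 2 internal arrangements.
So the count is 2·(8)! = 80640.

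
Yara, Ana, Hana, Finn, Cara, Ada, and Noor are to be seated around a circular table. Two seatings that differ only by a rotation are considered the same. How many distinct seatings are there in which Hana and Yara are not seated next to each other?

All circular seatings of 7 people number (6)! = 720.
Seatings with Hana beside Yara: treat them as a block with 2 internal orders, giving 2 × (5)! = 240.
Subtracting, 720 − 240 = 480.

480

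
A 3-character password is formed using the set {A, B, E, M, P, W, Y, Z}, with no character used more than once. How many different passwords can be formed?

With no repetition, fill the 3 characters in order: 8 choices, then 7, down to 6.
That product is 8 × 7 × 6 = 336.

336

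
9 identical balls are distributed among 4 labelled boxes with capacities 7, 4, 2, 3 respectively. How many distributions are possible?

56

Ignoring the caps, the number of non-negative solutions to x_1+…+x_4 = 9 is C(12,3) = 220.
Subtract solutions that violate a single cap (substitute x_i' = x_i − (cap_i+1)): x_1 ≥ 8 gives C(4,3) = 4; x_2 ≥ 5 gives C(7,3) = 35; x_3 ≥ 3 gives C(9,3) = 84; x_4 ≥ 4 gives C(8,3) = 56. Together 179.
Add back pairs where two caps are both exceeded: 0 + 0 + 0 + 4 + 1 + 10 = 15.
By inclusion–exclusion the count is 220 − 179 + 15 = 56.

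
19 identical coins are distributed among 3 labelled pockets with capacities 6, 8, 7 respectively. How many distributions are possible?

6

Without the upper bounds there are C(21,2) = 210 ways to split 19 among 3 pockets.
Subtract solutions that violate a single cap (substitute x_i' = x_i − (cap_i+1)): x_1 ≥ 7 gives C(14,2) = 91; x_2 ≥ 9 gives C(12,2) = 66; x_3 ≥ 8 gives C(13,2) = 78. Together 235.
Add back pairs where two caps are both exceeded: 10 + 15 + 6 = 31.
By inclusion–exclusion the count is 210 − 235 + 31 = 6.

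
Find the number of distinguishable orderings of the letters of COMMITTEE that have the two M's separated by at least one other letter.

35280

Total arrangements of COMMITTEE: 9!/(2!·2!·2!) = 45360.
If the two M's are adjacent, glue them into one block, leaving 8 items to arrange: (8)!/(2!·2!) = 10080 ways.
Subtracting, 45360 − 10080 = 35280 arrangements keep the M's apart.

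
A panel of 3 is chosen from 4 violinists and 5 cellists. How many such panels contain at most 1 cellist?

Split by how many cellists are chosen (0 through 1).
Sum: C(5,0)·C(4,3) + C(5,1)·C(4,2) = 4 + 30 = 34.

34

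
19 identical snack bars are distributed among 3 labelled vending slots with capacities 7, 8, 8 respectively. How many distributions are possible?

By stars and bars, unrestricted non-negative solutions to x_1+…+x_3 = 19 number C(19+2,2) = 210.
Subtract solutions that violate a single cap (substitute x_i' = x_i − (cap_i+1)): x_1 ≥ 8 gives C(13,2) = 78; x_2 ≥ 9 gives C(12,2) = 66; x_3 ≥ 9 gives C(12,2) = 66. Together 210.
Add back pairs where two caps are both exceeded: 6 + 6 + 3 = 15.
By inclusion–exclusion the count is 210 − 210 + 15 = 15.

15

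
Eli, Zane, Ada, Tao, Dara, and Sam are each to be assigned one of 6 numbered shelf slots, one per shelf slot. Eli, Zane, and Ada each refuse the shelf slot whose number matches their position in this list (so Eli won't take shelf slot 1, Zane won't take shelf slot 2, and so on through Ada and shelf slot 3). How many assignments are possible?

Let Aᵢ (for i ∈ {1, 2, 3}) be the placements that put person i in their forbidden shelf slot. Any j of these fix j positions, leaving (6−j)! ways to fill the rest, and there are C(3,j) ways to pick which j.
By inclusion–exclusion, the number of valid placements is Σ_{j=0}^{3} (−1)^j C(3,j)·(6−j)!.
Computing: 720 − 360 + 72 − 6 = 426.

426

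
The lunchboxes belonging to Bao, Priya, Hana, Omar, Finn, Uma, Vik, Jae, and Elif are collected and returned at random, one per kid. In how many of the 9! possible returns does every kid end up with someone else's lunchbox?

133496

Count assignments avoiding every fixed point. For any j of the 9 kids fixed to their own lunchbox, the other 9−j can be arranged in (9−j)! ways.
By inclusion–exclusion this is Σ_{j=0}^{9} (−1)^j C(9,j)·(9−j)!.
Computing: 362880 − 362880 + 181440 − 60480 + 15120 − 3024 + 504 − 72 + 9 − 1 = 133496.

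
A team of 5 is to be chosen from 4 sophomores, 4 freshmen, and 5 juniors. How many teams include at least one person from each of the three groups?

980

Unrestricted: C(13,5) = 1287 ways to pick any 5 of the 13.
Selections missing a whole group: no sophomores → C(9,5) = 126; no freshmen → C(9,5) = 126; no juniors → C(8,5) = 56.
Add back selections omitting two groups (i.e. drawn from a single group): C(4,5) + C(4,5) + C(5,5) = 1.
By inclusion–exclusion: 1287 − 308 + 1 = 980.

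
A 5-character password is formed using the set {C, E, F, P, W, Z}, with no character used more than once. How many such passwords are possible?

Choose and order 5 of the 6 symbols: the first character has 6 options, the next 5, and so on down to 2.
That product is 6 × 5 × 4 × 3 × 2 = 720.

720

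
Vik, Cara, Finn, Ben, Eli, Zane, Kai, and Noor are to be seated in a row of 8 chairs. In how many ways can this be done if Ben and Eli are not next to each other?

30240

There are 8! = 40320 arrangements in all. If Ben and Eli are adjacent, merging them into one block gives 2·(7)! = 10080 arrangements.
So 40320 − 10080 = 30240 arrangements keep them apart.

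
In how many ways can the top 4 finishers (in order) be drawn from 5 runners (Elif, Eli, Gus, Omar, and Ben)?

This is an ordered selection of 4 from 5: P(5,4).
That gives 5 × 4 × 3 × 2 = 120.

120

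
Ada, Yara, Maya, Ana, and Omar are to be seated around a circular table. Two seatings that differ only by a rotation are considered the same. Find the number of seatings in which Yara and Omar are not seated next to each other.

All circular seatings of 5 people number (4)! = 24.
Seatings with Yara beside Omar: treat them as a block with 2 internal orders, giving 2 × (3)! = 12.
Subtracting, 24 − 12 = 12.

12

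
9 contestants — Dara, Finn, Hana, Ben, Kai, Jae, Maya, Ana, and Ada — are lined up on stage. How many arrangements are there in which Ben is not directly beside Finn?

282240

Of the 9! = 362880 arrangements, those with Ben and Finn adjacent number 2 × 8! = 80640 (treat the pair as a block with 2 internal orders).
Complementary counting: 362880 − 80640 = 282240.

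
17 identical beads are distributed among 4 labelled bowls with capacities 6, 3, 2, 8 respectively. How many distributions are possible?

10

By stars and bars, unrestricted non-negative solutions to x_1+…+x_4 = 17 number C(17+3,3) = 1140.
Subtract solutions that violate a single cap (substitute x_i' = x_i − (cap_i+1)): x_1 ≥ 7 gives C(13,3) = 286; x_2 ≥ 4 gives C(16,3) = 560; x_3 ≥ 3 gives C(17,3) = 680; x_4 ≥ 9 gives C(11,3) = 165. Together 1691.
Add back pairs where two caps are both exceeded: 84 + 120 + 4 + 286 + 35 + 56 = 585.
Subtract triples: 20 + 0 + 0 + 4 = 24.
By inclusion–exclusion the count is 1140 − 1691 + 585 − 24 = 10.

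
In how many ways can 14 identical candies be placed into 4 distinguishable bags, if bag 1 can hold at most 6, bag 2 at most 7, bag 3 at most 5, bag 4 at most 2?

63

By stars and bars, unrestricted non-negative solutions to x_1+…+x_4 = 14 number C(14+3,3) = 680.
Subtract solutions that violate a single cap (substitute x_i' = x_i − (cap_i+1)): x_1 ≥ 7 gives C(10,3) = 120; x_2 ≥ 8 gives C(9,3) = 84; x_3 ≥ 6 gives C(11,3) = 165; x_4 ≥ 3 gives C(14,3) = 364. Together 733.
Add back pairs where two caps are both exceeded: 0 + 4 + 35 + 1 + 20 + 56 = 116.
By inclusion–exclusion the count is 680 − 733 + 116 = 63.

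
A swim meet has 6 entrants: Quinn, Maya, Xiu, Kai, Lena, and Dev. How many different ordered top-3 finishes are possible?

This is an ordered selection of 3 from 6: P(6,3).
That gives 6 × 5 × 4 = 120.

120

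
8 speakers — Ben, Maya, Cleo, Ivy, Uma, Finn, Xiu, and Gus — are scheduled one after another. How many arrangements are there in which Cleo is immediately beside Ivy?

Place the 6 others and the Cleo-Ivy pair as 7 objects in a line; the pair has 2 internal arrangements.
So the count is 2·(7)! = 10080.

10080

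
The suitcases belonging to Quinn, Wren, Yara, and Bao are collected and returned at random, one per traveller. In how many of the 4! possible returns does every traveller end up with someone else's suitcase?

Let Aᵢ be the assignments in which traveller i gets their own suitcase. We want the size of the complement of A₁∪…∪A_4.
By inclusion–exclusion this is Σ_{j=0}^{4} (−1)^j C(4,j)·(4−j)!.
Computing: 24 − 24 + 12 − 4 + 1 = 9.

9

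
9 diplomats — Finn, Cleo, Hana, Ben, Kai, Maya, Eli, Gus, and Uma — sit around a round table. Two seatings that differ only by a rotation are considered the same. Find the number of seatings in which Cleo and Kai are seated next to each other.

10080

Treat {Cleo, Kai} as one unit (2 internal orders) and seat the resulting 8 units around the table: (7)! circular arrangements.
So 2 × (7)! = 2 × 5040 = 10080.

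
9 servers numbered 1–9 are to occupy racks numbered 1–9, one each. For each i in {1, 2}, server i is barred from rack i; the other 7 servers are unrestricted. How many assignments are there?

287280

Let Aᵢ (for i ∈ {1, 2}) be the placements that put server i in its forbidden rack. Any j of these fix j positions, leaving (9−j)! ways to fill the rest, and there are C(2,j) ways to pick which j.
By inclusion–exclusion, the number of valid placements is Σ_{j=0}^{2} (−1)^j C(2,j)·(9−j)!.
Computing: 362880 − 80640 + 5040 = 287280.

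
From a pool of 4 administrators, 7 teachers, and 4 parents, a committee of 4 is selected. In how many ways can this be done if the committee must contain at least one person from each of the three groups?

With no constraint there are C(15,4) = 1365 possible selections.
Subtract selections that omit an entire group: no administrators → C(11,4) = 330; no teachers → C(8,4) = 70; no parents → C(11,4) = 330.
Add back selections omitting two groups (i.e. drawn from a single group): C(4,4) + C(7,4) + C(4,4) = 37.
By inclusion–exclusion: 1365 − 730 + 37 = 672.

672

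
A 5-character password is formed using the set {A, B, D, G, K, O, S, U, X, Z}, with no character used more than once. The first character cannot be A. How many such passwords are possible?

The first character has 10−1 = 9 choices (anything except A).
The remaining 4 characters are filled from the other 9 symbols without repetition: 9 × 8 × 7 × 6 = 3024.
Total: 9 × 3024 = 27216.

27216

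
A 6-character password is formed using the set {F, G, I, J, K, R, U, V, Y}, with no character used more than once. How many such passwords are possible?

With no repetition, fill the 6 characters in order: 9 choices, then 8, down to 4.
That product is 9 × 8 × 7 × 6 × 5 × 4 = 60480.

60480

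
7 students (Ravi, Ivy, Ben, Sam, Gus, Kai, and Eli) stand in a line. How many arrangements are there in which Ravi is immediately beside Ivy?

1440

Glue Ravi and Ivy into one block (2 internal orders), leaving 6 units to arrange in a row.
So the count is 2·(6)! = 1440.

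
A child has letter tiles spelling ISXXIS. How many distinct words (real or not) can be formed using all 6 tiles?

The 6 letters of ISXXIS have repeats: I appearing twice, S appearing twice, and X appearing twice.
Dividing 6! = 720 by 2!·2!·2! = 8 for the repeated letters gives 90.

90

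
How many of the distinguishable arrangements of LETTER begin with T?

With the first slot taken by T, it remains to arrange the other 5 letters (LETER).
Those 5 letters have E appearing twice, giving (5)!/(2!) = 60.

60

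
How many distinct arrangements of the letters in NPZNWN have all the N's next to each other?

Treat the 3 copies of N as a single block. The multiset to arrange is then {NNN, P, W, Z}, 4 items in all.
All 4 items are distinct, so there are (4)! = 24 arrangements.

24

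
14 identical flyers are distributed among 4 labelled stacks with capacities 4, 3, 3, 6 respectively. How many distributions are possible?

Ignoring the caps, the number of non-negative solutions to x_1+…+x_4 = 14 is C(17,3) = 680.
Subtract solutions that violate a single cap (substitute x_i' = x_i − (cap_i+1)): x_1 ≥ 5 gives C(12,3) = 220; x_2 ≥ 4 gives C(13,3) = 286; x_3 ≥ 4 gives C(13,3) = 286; x_4 ≥ 7 gives C(10,3) = 120. Together 912.
Add back pairs where two caps are both exceeded: 56 + 56 + 10 + 84 + 20 + 20 = 246.
Subtract triples: 4 + 0 + 0 + 0 = 4.
By inclusion–exclusion the count is 680 − 912 + 246 − 4 = 10.

10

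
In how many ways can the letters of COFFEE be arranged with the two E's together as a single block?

Treat the 2 copies of E as a single block. The multiset to arrange is then {EE, C, F, F, O}, 5 items in all.
That gives (5)!/(2!) = 60 arrangements.

60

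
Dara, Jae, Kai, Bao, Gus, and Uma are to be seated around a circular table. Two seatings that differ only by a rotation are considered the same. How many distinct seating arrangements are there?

120

Around a circle, 6 distinct people have 6!/6 = (5)! = 120 rotationally distinct seatings.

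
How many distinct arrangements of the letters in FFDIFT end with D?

Fix D in the last position and arrange the remaining 5 letters.
Those 5 letters have F appearing 3 times, giving (5)!/(3!) = 20.

20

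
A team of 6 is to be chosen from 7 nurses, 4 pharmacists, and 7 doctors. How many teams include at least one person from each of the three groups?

14651

Total 6-person selections from all 18: C(18,6) = 18564.
Subtract selections that omit an entire group: no nurses → C(11,6) = 462; no pharmacists → C(14,6) = 3003; no doctors → C(11,6) = 462.
Add back selections omitting two groups (i.e. drawn from a single group): C(7,6) + C(4,6) + C(7,6) = 14.
By inclusion–exclusion: 18564 − 3927 + 14 = 14651.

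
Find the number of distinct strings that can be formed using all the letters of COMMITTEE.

The 9 letters of COMMITTEE have repeats: E appearing twice, M appearing twice, and T appearing twice.
The number of distinct arrangements is 9!/(2!·2!·2!) = 362880/8 = 45360.

45360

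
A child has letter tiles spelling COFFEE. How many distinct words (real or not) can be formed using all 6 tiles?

180

COFFEE has 6 letters with E appearing twice and F appearing twice.
The number of distinct arrangements is 6!/(2!·2!) = 720/4 = 180.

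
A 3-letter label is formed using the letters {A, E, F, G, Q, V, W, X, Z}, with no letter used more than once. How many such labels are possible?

504

This is a permutation of 3 out of 9: P(9,3) = 9!/6!.
That product is 9 × 8 × 7 = 504.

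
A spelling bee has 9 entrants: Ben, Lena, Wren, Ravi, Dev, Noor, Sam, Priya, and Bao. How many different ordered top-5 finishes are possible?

This is an ordered selection of 5 from 9: P(9,5).
That gives 9 × 8 × 7 × 6 × 5 = 15120.

15120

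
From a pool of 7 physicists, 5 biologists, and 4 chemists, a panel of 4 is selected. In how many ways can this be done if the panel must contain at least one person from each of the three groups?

910

Unrestricted: C(16,4) = 1820 ways to pick any 4 of the 16.
Subtract selections that omit an entire group: no physicists → C(9,4) = 126; no biologists → C(11,4) = 330; no chemists → C(12,4) = 495.
Add back selections omitting two groups (i.e. drawn from a single group): C(7,4) + C(5,4) + C(4,4) = 41.
By inclusion–exclusion: 1820 − 951 + 41 = 910.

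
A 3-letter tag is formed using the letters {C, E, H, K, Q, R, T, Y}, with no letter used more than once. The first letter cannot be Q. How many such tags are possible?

The first letter has 8−1 = 7 choices (anything except Q).
The remaining 2 letters are filled from the other 7 symbols without repetition: 7 × 6 = 42.
Total: 7 × 42 = 294.

294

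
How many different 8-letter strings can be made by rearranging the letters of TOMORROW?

3360

Letter multiplicities in TOMORROW: M×1, O×3, R×2, T×1, W×1.
The number of distinct arrangements is 8!/(3!·2!) = 40320/12 = 3360.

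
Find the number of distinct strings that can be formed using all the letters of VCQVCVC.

140

The 7 letters of VCQVCVC have repeats: C appearing 3 times and V appearing 3 times.
So there are 7! / (3!·3!) = 140 distinguishable arrangements.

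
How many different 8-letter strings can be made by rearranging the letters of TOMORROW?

TOMORROW has 8 letters with O appearing 3 times and R appearing twice.
Dividing 8! = 40320 by 3!·2! = 12 for the repeated letters gives 3360.

3360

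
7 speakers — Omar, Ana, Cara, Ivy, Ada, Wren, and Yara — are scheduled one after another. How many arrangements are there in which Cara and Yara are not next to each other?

There are 7! = 5040 arrangements in all. If Cara and Yara are adjacent, merging them into one block gives 2·(6)! = 1440 arrangements.
So 5040 − 1440 = 3600 arrangements keep them apart.

3600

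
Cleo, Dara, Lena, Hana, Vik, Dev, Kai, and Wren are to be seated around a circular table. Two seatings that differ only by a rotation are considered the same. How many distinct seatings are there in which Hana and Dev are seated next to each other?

Glue Hana and Dev into a block (2 internal orders). Seating 7 units around a circle gives (6)! arrangements.
So 2 × (6)! = 2 × 720 = 1440.

1440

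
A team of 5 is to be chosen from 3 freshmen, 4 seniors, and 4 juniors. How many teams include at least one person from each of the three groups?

364

Total 5-person selections from all 11: C(11,5) = 462.
Subtract selections that omit an entire group: no freshmen → C(8,5) = 56; no seniors → C(7,5) = 21; no juniors → C(7,5) = 21.
Add back selections omitting two groups (i.e. drawn from a single group): C(3,5) + C(4,5) + C(4,5) = 0.
By inclusion–exclusion: 462 − 98 + 0 = 364.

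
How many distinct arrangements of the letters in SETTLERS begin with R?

630

Fix R in the first position and arrange the remaining 7 letters.
Those 7 letters have E appearing twice, S appearing twice, and T appearing twice, giving (7)!/(2!·2!·2!) = 630.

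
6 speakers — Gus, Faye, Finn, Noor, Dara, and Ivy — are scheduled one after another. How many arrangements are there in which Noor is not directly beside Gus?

480

Of the 6! = 720 arrangements, those with Noor and Gus adjacent number 2 × 5! = 240 (treat the pair as a block with 2 internal orders).
Complementary counting: 720 − 240 = 480.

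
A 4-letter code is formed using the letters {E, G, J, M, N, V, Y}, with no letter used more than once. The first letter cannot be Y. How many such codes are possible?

The first letter has 7−1 = 6 choices (anything except Y).
The remaining 3 letters are filled from the other 6 symbols without repetition: 6 × 5 × 4 = 120.
Total: 6 × 120 = 720.

720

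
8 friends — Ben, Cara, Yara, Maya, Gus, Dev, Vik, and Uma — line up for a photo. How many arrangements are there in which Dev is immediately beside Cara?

10080

Place the 6 others and the Dev-Cara pair as 7 objects in a line; the pair has 2 internal arrangements.
So the count is 2·(7)! = 10080.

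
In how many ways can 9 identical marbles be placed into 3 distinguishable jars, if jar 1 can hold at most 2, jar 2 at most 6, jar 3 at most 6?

Without the upper bounds there are C(11,2) = 55 ways to split 9 among 3 jars.
Subtract solutions that violate a single cap (substitute x_i' = x_i − (cap_i+1)): x_1 ≥ 3 gives C(8,2) = 28; x_2 ≥ 7 gives C(4,2) = 6; x_3 ≥ 7 gives C(4,2) = 6. Together 40.
No two caps can be exceeded simultaneously, so the pair terms are all 0.
By inclusion–exclusion the count is 55 − 40 + 0 = 15.

15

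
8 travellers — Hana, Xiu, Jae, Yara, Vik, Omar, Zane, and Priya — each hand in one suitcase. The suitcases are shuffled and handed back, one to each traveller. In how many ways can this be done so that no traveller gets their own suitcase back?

14833

Count assignments avoiding every fixed point. For any j of the 8 travellers fixed to their own suitcase, the other 8−j can be arranged in (8−j)! ways.
By inclusion–exclusion this is Σ_{j=0}^{8} (−1)^j C(8,j)·(8−j)!.
Computing: 40320 − 40320 + 20160 − 6720 + 1680 − 336 + 56 − 8 + 1 = 14833.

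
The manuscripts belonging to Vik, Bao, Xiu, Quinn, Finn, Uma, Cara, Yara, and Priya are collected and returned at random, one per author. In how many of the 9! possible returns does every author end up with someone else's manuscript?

133496

This is the derangement count D_9: permutations of 9 items with no fixed point.
By inclusion–exclusion this is Σ_{j=0}^{9} (−1)^j C(9,j)·(9−j)!.
Computing: 362880 − 362880 + 181440 − 60480 + 15120 − 3024 + 504 − 72 + 9 − 1 = 133496.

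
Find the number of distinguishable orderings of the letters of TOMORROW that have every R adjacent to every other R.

Treat the 2 copies of R as a single block. The multiset to arrange is then {RR, M, O, O, O, T, W}, 7 items in all.
That gives (7)!/(3!) = 840 arrangements.

840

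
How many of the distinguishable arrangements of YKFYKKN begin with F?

With the first slot taken by F, it remains to arrange the other 6 letters (YKYKKN).
Those 6 letters have K appearing 3 times and Y appearing twice, giving (6)!/(3!·2!) = 60.

60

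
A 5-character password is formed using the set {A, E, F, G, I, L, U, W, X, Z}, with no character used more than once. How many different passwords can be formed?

30240

With no repetition, fill the 5 characters in order: 10 choices, then 9, down to 6.
10 × 9 × 8 × 7 × 6 = 30240.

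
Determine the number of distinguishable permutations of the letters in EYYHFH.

EYYHFH has 6 letters with H appearing twice and Y appearing twice.
Dividing 6! = 720 by 2!·2! = 4 for the repeated letters gives 180.

180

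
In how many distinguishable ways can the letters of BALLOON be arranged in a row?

The 7 letters of BALLOON have repeats: L appearing twice and O appearing twice.
Dividing 7! = 5040 by 2!·2! = 4 for the repeated letters gives 1260.

1260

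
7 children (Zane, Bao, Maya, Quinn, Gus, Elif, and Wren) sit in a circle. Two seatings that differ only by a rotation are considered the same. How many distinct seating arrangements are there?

720

Seat Zane anywhere (absorbing the rotational symmetry), then permute the other 6: (6)! = 720.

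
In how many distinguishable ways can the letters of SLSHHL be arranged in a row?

90

Letter multiplicities in SLSHHL: H×2, L×2, S×2.
So there are 6! / (2!·2!·2!) = 90 distinguishable arrangements.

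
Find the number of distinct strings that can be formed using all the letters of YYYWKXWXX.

Letter multiplicities in YYYWKXWXX: K×1, W×2, X×3, Y×3.
The number of distinct arrangements is 9!/(3!·3!·2!) = 362880/72 = 5040.

5040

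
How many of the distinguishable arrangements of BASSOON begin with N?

180

With the first slot taken by N, it remains to arrange the other 6 letters (BASSOO).
Those 6 letters have O appearing twice and S appearing twice, giving (6)!/(2!·2!) = 180.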